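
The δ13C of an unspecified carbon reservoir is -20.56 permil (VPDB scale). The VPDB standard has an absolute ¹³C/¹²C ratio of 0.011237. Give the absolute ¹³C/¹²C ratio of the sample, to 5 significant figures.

0.011006

R_sample = R_standard × (δ13C/1000 + 1)
R_sample = 0.011237 × (-20.56/1000 + 1) = 0.011237 × 0.979440
R_sample = 0.0110060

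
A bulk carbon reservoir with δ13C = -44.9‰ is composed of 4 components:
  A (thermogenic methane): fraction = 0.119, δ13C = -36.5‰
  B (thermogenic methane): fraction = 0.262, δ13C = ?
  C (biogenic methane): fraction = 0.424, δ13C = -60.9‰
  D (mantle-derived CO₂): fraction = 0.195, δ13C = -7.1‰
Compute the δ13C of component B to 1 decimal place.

-51.0‰

Isotope mass balance: δ_bulk = Σ fᵢ·δᵢ.
-44.9 = 0.119×(-36.5) + 0.262×δ_B + 0.424×(-60.9) + 0.195×(-7.1)
0.262·δ_B = -44.9 − (-31.550) = -13.350
δ_B = -13.350 / 0.262 = -50.96‰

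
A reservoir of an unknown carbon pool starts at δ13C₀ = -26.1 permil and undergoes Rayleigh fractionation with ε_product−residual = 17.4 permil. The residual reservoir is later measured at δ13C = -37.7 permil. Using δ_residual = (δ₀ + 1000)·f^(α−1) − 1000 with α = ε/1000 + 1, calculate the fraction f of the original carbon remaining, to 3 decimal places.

α − 1 = ε/1000 = 0.0174
(δ_res + 1000)/(δ₀ + 1000) = (-37.7 + 1000)/(-26.1 + 1000) = 962.3/973.9 = 0.988089
f = 0.988089^(1/0.0174) = exp(ln(0.988089)/0.0174) = exp(-0.01198/0.0174)
f = exp(-0.6886) = 0.5023

0.502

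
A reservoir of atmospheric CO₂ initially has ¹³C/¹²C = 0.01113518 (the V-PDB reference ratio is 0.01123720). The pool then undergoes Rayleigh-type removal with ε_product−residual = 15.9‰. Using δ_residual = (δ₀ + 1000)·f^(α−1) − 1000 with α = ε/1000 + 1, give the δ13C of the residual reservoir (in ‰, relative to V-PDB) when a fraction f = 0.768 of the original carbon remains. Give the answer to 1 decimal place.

-13.2‰

δ₀ = (0.01113518/0.01123720 − 1)×1000 = (0.990921 − 1)×1000 = -9.079‰
α − 1 = ε/1000 = 0.0159
f^(α−1) = 0.768^(0.0159) = 0.995812
δ_res = (-9.079 + 1000) × 0.995812 − 1000 = 986.771 − 1000 = -13.23‰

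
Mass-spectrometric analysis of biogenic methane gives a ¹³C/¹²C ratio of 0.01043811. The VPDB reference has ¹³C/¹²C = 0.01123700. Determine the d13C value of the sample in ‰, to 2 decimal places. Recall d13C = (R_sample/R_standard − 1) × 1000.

d13C = (R_sample / R_standard − 1) × 1000
R_sample / R_standard = 0.01043811 / 0.01123700 = 0.928905
d13C = (0.928905 − 1) × 1000 = -71.095‰

-71.09‰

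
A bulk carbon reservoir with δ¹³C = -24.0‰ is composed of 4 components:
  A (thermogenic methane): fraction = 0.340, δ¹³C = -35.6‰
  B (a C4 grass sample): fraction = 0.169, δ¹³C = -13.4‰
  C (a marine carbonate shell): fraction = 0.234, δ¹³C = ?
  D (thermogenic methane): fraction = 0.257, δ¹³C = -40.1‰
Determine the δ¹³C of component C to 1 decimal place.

2.9‰

Isotope mass balance: δ_bulk = Σ fᵢ·δᵢ.
-24.0 = 0.340×(-35.6) + 0.169×(-13.4) + 0.234×δ_C + 0.257×(-40.1)
0.234·δ_C = -24.0 − (-24.674) = 0.674
δ_C = 0.674 / 0.234 = 2.88‰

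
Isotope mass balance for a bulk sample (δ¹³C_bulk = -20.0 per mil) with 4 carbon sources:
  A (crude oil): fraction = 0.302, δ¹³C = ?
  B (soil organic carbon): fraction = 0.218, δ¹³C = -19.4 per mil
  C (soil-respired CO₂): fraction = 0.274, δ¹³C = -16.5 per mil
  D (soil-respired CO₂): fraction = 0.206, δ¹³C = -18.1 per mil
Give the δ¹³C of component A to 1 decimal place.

Isotope mass balance: δ_bulk = Σ fᵢ·δᵢ.
-20.0 = 0.302×δ_A + 0.218×(-19.4) + 0.274×(-16.5) + 0.206×(-18.1)
0.302·δ_A = -20.0 − (-12.479) = -7.521
δ_A = -7.521 / 0.302 = -24.90 per mil

-24.9 per mil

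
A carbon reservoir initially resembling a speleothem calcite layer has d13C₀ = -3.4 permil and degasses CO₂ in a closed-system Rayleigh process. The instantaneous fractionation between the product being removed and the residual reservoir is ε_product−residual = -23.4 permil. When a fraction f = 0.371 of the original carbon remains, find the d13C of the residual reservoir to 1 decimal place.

20.0 permil

Rayleigh residual: δ_res = (δ₀ + 1000)·f^(α−1) − 1000
α = ε/1000 + 1 = 0.97660, so α − 1 = -0.02340
f^(α−1) = 0.371^(-0.02340) = 1.023474
δ_res = (-3.4 + 1000) × 1.023474 − 1000 = 1019.994 − 1000 = 19.99 permil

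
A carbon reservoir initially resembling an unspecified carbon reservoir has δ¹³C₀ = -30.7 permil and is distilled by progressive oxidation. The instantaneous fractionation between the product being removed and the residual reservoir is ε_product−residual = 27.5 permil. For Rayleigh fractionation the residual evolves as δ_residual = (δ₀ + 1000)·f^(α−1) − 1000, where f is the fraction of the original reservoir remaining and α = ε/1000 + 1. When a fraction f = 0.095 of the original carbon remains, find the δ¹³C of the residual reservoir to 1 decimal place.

Rayleigh residual: δ_res = (δ₀ + 1000)·f^(α−1) − 1000
α = ε/1000 + 1 = 1.02750, so α − 1 = 0.02750
f^(α−1) = 0.095^(0.02750) = 0.937319
δ_res = (-30.7 + 1000) × 0.937319 − 1000 = 908.543 − 1000 = -91.46 permil

-91.5 permil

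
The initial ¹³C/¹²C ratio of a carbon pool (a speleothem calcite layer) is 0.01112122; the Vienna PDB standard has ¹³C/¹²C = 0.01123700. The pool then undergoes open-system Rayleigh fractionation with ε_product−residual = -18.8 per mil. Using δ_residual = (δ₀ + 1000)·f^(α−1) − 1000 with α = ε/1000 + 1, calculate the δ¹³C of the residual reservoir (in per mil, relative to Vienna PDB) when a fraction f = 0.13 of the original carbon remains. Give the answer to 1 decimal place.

28.4 per mil

δ₀ = (0.01112122/0.01123700 − 1)×1000 = (0.989697 − 1)×1000 = -10.303 per mil
α − 1 = ε/1000 = -0.0188
f^(α−1) = 0.13^(-0.0188) = 1.039101
δ_res = (-10.303 + 1000) × 1.039101 − 1000 = 1028.395 − 1000 = 28.39 per mil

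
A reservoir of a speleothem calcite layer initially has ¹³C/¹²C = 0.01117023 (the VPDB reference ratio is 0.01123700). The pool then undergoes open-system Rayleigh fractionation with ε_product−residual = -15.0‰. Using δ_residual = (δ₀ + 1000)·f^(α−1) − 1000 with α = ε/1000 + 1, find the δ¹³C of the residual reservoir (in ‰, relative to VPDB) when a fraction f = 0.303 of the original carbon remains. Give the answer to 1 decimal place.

12.0‰

δ₀ = (0.01117023/0.01123700 − 1)×1000 = (0.994058 − 1)×1000 = -5.942‰
α − 1 = ε/1000 = -0.0150
f^(α−1) = 0.303^(-0.0150) = 1.018072
δ_res = (-5.942 + 1000) × 1.018072 − 1000 = 1012.022 − 1000 = 12.02‰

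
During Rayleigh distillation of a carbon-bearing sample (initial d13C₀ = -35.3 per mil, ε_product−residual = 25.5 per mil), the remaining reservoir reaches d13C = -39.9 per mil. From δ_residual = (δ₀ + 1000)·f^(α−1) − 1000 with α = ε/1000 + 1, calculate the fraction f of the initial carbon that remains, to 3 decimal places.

α − 1 = ε/1000 = 0.0255
(δ_res + 1000)/(δ₀ + 1000) = (-39.9 + 1000)/(-35.3 + 1000) = 960.1/964.7 = 0.995232
f = 0.995232^(1/0.0255) = exp(ln(0.995232)/0.0255) = exp(-0.00478/0.0255)
f = exp(-0.1874) = 0.8291

0.829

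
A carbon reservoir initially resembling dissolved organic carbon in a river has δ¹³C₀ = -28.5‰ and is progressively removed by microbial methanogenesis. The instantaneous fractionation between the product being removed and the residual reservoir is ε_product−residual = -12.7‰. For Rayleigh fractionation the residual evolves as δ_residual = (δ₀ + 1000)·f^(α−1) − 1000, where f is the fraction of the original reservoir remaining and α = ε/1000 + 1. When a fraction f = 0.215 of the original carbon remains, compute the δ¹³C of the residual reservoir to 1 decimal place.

Rayleigh residual: δ_res = (δ₀ + 1000)·f^(α−1) − 1000
α = ε/1000 + 1 = 0.98730, so α − 1 = -0.01270
f^(α−1) = 0.215^(-0.01270) = 1.019713
δ_res = (-28.5 + 1000) × 1.019713 − 1000 = 990.651 − 1000 = -9.35‰

-9.3‰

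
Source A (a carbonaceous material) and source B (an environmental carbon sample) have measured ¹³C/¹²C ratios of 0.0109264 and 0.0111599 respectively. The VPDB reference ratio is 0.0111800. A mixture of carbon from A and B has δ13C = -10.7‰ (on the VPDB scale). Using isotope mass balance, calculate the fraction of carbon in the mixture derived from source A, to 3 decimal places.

δ_A = (0.0109264/0.0111800 − 1)×1000 = (0.977317 − 1)×1000 = -22.683‰
δ_B = (0.0111599/0.0111800 − 1)×1000 = (0.998202 − 1)×1000 = -1.798‰
f_A = (δ_mix − δ_B)/(δ_A − δ_B) = (-10.7 − (-1.798))/(-22.683 − (-1.798))
f_A = -8.902 / -20.886 = 0.4262

0.426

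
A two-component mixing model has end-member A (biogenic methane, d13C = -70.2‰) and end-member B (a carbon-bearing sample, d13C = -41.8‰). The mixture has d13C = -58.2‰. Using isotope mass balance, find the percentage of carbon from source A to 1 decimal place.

57.7%

δ_mix = f_A·δ_A + (1 − f_A)·δ_B  ⇒  f_A = (δ_mix − δ_B)/(δ_A − δ_B)
f_A = (-58.2 − (-41.8)) / (-70.2 − (-41.8))
f_A = -16.4 / -28.4 = 0.5775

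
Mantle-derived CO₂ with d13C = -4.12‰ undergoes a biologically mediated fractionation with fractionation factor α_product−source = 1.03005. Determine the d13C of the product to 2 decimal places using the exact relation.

δ_product = (δ_source + 1000)·α − 1000
δ_product = (-4.12 + 1000) × 1.03005 − 1000
δ_product = 1025.806 − 1000 = 25.806‰

25.81‰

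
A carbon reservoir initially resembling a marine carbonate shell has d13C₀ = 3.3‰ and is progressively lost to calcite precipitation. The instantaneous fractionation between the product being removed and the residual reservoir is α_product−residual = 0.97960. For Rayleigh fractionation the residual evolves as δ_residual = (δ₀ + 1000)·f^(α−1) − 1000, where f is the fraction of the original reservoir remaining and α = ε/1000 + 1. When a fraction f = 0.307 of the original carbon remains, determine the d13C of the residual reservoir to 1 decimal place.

27.8‰

Rayleigh residual: δ_res = (δ₀ + 1000)·f^(α−1) − 1000
α − 1 = -0.02040
f^(α−1) = 0.307^(-0.02040) = 1.024383
δ_res = (3.3 + 1000) × 1.024383 − 1000 = 1027.763 − 1000 = 27.76‰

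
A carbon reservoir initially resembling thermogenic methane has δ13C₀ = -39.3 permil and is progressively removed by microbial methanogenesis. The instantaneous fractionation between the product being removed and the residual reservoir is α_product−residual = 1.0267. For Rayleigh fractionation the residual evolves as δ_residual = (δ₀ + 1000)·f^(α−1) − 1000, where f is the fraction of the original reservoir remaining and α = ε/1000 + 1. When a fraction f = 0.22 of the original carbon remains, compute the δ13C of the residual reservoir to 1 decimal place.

Rayleigh residual: δ_res = (δ₀ + 1000)·f^(α−1) − 1000
α − 1 = 0.02670
f^(α−1) = 0.22^(0.02670) = 0.960379
δ_res = (-39.3 + 1000) × 0.960379 − 1000 = 922.636 − 1000 = -77.36 permil

-77.4 permil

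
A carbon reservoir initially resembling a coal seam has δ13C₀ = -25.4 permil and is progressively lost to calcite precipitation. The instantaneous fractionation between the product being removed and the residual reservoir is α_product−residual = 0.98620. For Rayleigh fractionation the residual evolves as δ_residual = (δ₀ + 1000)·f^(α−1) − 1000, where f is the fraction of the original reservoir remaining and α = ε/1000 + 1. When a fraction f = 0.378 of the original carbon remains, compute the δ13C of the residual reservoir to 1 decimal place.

Rayleigh residual: δ_res = (δ₀ + 1000)·f^(α−1) − 1000
α − 1 = -0.01380
f^(α−1) = 0.378^(-0.01380) = 1.013516
δ_res = (-25.4 + 1000) × 1.013516 − 1000 = 987.773 − 1000 = -12.23 permil

-12.2 permil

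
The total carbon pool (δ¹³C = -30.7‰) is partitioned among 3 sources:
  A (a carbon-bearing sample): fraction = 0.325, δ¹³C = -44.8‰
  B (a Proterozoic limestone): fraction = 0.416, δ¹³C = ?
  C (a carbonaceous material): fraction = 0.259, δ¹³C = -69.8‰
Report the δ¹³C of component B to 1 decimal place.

4.7‰

Isotope mass balance: δ_bulk = Σ fᵢ·δᵢ.
-30.7 = 0.325×(-44.8) + 0.416×δ_B + 0.259×(-69.8)
0.416·δ_B = -30.7 − (-32.638) = 1.938
δ_B = 1.938 / 0.416 = 4.66‰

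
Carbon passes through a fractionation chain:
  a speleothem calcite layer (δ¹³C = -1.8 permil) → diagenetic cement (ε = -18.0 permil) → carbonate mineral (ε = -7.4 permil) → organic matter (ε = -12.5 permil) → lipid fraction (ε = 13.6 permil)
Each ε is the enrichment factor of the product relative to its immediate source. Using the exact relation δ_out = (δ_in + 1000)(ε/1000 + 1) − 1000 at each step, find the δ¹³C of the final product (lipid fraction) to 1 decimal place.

step 1: δ = (-1.80 + 1000)·(-18.0/1000 + 1) − 1000 = -19.77 permil
step 2: δ = (-19.77 + 1000)·(-7.4/1000 + 1) − 1000 = -27.02 permil
step 3: δ = (-27.02 + 1000)·(-12.5/1000 + 1) − 1000 = -39.18 permil
step 4: δ = (-39.18 + 1000)·(13.6/1000 + 1) − 1000 = -26.12 permil

-26.1 permil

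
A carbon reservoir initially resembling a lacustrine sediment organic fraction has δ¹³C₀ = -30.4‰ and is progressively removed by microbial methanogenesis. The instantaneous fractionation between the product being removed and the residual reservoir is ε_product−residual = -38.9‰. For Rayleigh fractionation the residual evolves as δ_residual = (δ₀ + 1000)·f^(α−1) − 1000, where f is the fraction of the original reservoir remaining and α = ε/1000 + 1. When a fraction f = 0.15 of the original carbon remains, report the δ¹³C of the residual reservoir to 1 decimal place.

43.9‰

Rayleigh residual: δ_res = (δ₀ + 1000)·f^(α−1) − 1000
α = ε/1000 + 1 = 0.96110, so α − 1 = -0.03890
f^(α−1) = 0.15^(-0.03890) = 1.076589
δ_res = (-30.4 + 1000) × 1.076589 − 1000 = 1043.861 − 1000 = 43.86‰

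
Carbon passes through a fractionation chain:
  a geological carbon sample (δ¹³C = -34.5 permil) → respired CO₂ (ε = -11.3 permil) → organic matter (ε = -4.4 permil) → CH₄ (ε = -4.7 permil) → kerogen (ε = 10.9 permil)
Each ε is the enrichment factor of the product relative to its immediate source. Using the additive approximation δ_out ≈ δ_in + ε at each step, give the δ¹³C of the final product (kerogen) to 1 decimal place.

step 1: δ ≈ -34.5 + (-11.3) = -45.8 permil
step 2: δ ≈ -45.8 + (-4.4) = -50.2 permil
step 3: δ ≈ -50.2 + (-4.7) = -54.9 permil
step 4: δ ≈ -54.9 + (10.9) = -44.0 permil

-44.0 permil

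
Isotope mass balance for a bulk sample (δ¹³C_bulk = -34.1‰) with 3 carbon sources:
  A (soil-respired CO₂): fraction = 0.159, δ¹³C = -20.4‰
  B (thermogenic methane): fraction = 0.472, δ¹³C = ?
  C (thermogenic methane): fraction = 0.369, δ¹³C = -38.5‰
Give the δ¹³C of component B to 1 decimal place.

-35.3‰

Isotope mass balance: δ_bulk = Σ fᵢ·δᵢ.
-34.1 = 0.159×(-20.4) + 0.472×δ_B + 0.369×(-38.5)
0.472·δ_B = -34.1 − (-17.450) = -16.650
δ_B = -16.650 / 0.472 = -35.28‰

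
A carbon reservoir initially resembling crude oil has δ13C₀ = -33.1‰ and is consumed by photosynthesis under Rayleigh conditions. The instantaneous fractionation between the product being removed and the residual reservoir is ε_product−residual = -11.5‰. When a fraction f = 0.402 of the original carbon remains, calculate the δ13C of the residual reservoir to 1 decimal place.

Rayleigh residual: δ_res = (δ₀ + 1000)·f^(α−1) − 1000
α = ε/1000 + 1 = 0.98850, so α − 1 = -0.01150
f^(α−1) = 0.402^(-0.01150) = 1.010535
δ_res = (-33.1 + 1000) × 1.010535 − 1000 = 977.086 − 1000 = -22.91‰

-22.9‰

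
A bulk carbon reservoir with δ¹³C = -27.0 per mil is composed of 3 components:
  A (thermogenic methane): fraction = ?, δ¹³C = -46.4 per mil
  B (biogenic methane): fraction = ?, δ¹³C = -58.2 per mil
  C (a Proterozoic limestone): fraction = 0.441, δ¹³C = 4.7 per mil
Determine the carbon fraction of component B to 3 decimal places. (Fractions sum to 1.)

0.266

Let f_B and f_A be the unknown fractions; fractions sum to 1 so f_B + f_A = 0.559.
Mass balance: Σ fᵢ·δᵢ = δ_bulk ⇒ f_B·(-58.2) + f_A·(-46.4) = -27.0 − (2.073) = -29.073
Substitute f_A = 0.559 − f_B:
f_B·(-58.2 − -46.4) = -29.073 − 0.559×(-46.4) = -3.135
f_B = -3.135 / -11.8 = 0.2657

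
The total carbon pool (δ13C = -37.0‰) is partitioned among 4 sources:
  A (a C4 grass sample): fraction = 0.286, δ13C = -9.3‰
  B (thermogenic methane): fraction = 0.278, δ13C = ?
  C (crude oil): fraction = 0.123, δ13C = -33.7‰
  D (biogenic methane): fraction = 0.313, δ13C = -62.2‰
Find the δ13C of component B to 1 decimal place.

Isotope mass balance: δ_bulk = Σ fᵢ·δᵢ.
-37.0 = 0.286×(-9.3) + 0.278×δ_B + 0.123×(-33.7) + 0.313×(-62.2)
0.278·δ_B = -37.0 − (-26.274) = -10.726
δ_B = -10.726 / 0.278 = -38.58‰

-38.6‰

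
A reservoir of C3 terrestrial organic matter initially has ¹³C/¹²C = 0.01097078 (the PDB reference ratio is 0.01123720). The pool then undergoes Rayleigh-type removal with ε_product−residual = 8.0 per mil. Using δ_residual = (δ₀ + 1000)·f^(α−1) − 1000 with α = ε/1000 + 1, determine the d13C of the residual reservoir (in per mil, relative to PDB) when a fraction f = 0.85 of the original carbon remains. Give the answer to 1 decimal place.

δ₀ = (0.01097078/0.01123720 − 1)×1000 = (0.976291 − 1)×1000 = -23.709 per mil
α − 1 = ε/1000 = 0.0080
f^(α−1) = 0.85^(0.0080) = 0.998701
δ_res = (-23.709 + 1000) × 0.998701 − 1000 = 975.023 − 1000 = -24.98 per mil

-25.0 per mil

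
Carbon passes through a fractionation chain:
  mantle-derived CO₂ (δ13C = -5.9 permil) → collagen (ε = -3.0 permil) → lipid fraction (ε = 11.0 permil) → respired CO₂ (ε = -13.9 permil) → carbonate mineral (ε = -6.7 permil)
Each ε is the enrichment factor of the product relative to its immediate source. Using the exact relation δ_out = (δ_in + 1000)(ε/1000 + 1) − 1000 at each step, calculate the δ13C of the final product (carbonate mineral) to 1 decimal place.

step 1: δ = (-5.90 + 1000)·(-3.0/1000 + 1) − 1000 = -8.88 permil
step 2: δ = (-8.88 + 1000)·(11.0/1000 + 1) − 1000 = 2.02 permil
step 3: δ = (2.02 + 1000)·(-13.9/1000 + 1) − 1000 = -11.91 permil
step 4: δ = (-11.91 + 1000)·(-6.7/1000 + 1) − 1000 = -18.53 permil

-18.5 permil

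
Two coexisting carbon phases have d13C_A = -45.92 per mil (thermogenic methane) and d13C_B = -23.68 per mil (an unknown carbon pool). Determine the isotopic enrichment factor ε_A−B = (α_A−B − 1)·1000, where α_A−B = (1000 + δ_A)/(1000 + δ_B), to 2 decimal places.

-22.78 per mil

α_A−B = (1000 + -45.92) / (1000 + -23.68) = 954.08 / 976.32 = 0.977221
ε_A−B = (0.977221 − 1) × 1000 = -22.779 per mil
(The approximation ε ≈ δ_A − δ_B would give -22.24 per mil.)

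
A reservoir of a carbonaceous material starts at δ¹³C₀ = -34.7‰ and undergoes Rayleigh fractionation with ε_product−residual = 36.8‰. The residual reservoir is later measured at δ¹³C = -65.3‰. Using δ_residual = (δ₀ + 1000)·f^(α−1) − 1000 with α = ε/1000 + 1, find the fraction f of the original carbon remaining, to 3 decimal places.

α − 1 = ε/1000 = 0.0368
(δ_res + 1000)/(δ₀ + 1000) = (-65.3 + 1000)/(-34.7 + 1000) = 934.7/965.3 = 0.968300
f = 0.968300^(1/0.0368) = exp(ln(0.968300)/0.0368) = exp(-0.03221/0.0368)
f = exp(-0.8754) = 0.4167

0.417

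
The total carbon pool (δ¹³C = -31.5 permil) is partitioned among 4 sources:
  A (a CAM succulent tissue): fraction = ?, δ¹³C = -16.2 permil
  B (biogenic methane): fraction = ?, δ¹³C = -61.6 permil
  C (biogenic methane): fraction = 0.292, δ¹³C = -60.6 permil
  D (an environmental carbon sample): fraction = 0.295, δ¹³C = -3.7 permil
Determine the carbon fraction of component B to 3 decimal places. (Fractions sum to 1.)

0.133

Let f_B and f_A be the unknown fractions; fractions sum to 1 so f_B + f_A = 0.413.
Mass balance: Σ fᵢ·δᵢ = δ_bulk ⇒ f_B·(-61.6) + f_A·(-16.2) = -31.5 − (-18.787) = -12.713
Substitute f_A = 0.413 − f_B:
f_B·(-61.6 − -16.2) = -12.713 − 0.413×(-16.2) = -6.023
f_B = -6.023 / -45.4 = 0.1327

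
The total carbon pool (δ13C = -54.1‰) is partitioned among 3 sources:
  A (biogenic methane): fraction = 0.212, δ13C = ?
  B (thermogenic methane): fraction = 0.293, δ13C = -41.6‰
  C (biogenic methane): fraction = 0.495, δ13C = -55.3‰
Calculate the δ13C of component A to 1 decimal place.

Isotope mass balance: δ_bulk = Σ fᵢ·δᵢ.
-54.1 = 0.212×δ_A + 0.293×(-41.6) + 0.495×(-55.3)
0.212·δ_A = -54.1 − (-39.562) = -14.538
δ_A = -14.538 / 0.212 = -68.57‰

-68.6‰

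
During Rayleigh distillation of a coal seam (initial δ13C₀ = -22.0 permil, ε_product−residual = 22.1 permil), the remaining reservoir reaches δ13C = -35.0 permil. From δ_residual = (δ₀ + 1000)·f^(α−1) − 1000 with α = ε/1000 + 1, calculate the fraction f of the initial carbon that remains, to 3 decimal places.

α − 1 = ε/1000 = 0.0221
(δ_res + 1000)/(δ₀ + 1000) = (-35.0 + 1000)/(-22.0 + 1000) = 965.0/978.0 = 0.986708
f = 0.986708^(1/0.0221) = exp(ln(0.986708)/0.0221) = exp(-0.01338/0.0221)
f = exp(-0.6055) = 0.5458

0.546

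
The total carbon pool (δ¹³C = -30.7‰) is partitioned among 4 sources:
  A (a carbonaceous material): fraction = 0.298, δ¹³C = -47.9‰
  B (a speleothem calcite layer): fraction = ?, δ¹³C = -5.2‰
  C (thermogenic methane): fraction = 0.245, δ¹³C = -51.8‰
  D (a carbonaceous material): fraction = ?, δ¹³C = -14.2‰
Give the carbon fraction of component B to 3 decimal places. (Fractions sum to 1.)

Let f_B and f_D be the unknown fractions; fractions sum to 1 so f_B + f_D = 0.457.
Mass balance: Σ fᵢ·δᵢ = δ_bulk ⇒ f_B·(-5.2) + f_D·(-14.2) = -30.7 − (-26.965) = -3.735
Substitute f_D = 0.457 − f_B:
f_B·(-5.2 − -14.2) = -3.735 − 0.457×(-14.2) = 2.755
f_B = 2.755 / 9.0 = 0.3061

0.306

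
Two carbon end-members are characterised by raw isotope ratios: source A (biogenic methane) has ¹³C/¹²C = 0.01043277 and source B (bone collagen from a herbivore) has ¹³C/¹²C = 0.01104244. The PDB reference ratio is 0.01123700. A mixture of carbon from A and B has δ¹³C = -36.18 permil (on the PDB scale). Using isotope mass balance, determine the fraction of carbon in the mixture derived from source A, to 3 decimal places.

0.348

δ_A = (0.01043277/0.01123700 − 1)×1000 = (0.928430 − 1)×1000 = -71.570 permil
δ_B = (0.01104244/0.01123700 − 1)×1000 = (0.982686 − 1)×1000 = -17.314 permil
f_A = (δ_mix − δ_B)/(δ_A − δ_B) = (-36.18 − (-17.314))/(-71.570 − (-17.314))
f_A = -18.866 / -54.256 = 0.3477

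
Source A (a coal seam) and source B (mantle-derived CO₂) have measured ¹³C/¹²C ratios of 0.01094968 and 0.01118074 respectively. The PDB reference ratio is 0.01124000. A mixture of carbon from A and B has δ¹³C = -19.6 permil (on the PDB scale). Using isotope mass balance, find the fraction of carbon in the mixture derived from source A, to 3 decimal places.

0.697

δ_A = (0.01094968/0.01124000 − 1)×1000 = (0.974171 − 1)×1000 = -25.829 permil
δ_B = (0.01118074/0.01124000 − 1)×1000 = (0.994728 − 1)×1000 = -5.272 permil
f_A = (δ_mix − δ_B)/(δ_A − δ_B) = (-19.6 − (-5.272))/(-25.829 − (-5.272))
f_A = -14.328 / -20.557 = 0.6970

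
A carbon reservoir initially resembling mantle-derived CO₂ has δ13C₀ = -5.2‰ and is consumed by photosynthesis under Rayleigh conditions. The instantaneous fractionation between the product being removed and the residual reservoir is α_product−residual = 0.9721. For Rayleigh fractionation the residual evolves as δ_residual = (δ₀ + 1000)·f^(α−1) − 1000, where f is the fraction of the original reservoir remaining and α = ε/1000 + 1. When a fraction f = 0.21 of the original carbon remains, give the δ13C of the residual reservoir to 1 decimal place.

Rayleigh residual: δ_res = (δ₀ + 1000)·f^(α−1) − 1000
α − 1 = -0.02790
f^(α−1) = 0.21^(-0.02790) = 1.044504
δ_res = (-5.2 + 1000) × 1.044504 − 1000 = 1039.073 − 1000 = 39.07‰

39.1‰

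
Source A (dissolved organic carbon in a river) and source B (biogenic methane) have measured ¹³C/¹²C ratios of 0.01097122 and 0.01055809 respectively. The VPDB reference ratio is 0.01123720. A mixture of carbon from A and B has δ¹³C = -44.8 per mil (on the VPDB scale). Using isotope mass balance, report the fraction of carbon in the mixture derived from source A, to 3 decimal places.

δ_A = (0.01097122/0.01123720 − 1)×1000 = (0.976330 − 1)×1000 = -23.670 per mil
δ_B = (0.01055809/0.01123720 − 1)×1000 = (0.939566 − 1)×1000 = -60.434 per mil
f_A = (δ_mix − δ_B)/(δ_A − δ_B) = (-44.8 − (-60.434))/(-23.670 − (-60.434))
f_A = 15.634 / 36.764 = 0.4252

0.425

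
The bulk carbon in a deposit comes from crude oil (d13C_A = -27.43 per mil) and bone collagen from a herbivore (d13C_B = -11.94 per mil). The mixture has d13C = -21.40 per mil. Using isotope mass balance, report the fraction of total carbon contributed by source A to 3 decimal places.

δ_mix = f_A·δ_A + (1 − f_A)·δ_B  ⇒  f_A = (δ_mix − δ_B)/(δ_A − δ_B)
f_A = (-21.40 − (-11.94)) / (-27.43 − (-11.94))
f_A = -9.46 / -15.49 = 0.6107

0.611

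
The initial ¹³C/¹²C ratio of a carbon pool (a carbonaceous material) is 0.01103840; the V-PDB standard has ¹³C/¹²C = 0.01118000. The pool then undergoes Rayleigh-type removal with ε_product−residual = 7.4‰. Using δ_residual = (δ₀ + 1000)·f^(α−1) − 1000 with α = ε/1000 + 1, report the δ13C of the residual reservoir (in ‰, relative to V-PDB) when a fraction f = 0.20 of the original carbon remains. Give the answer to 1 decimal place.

δ₀ = (0.01103840/0.01118000 − 1)×1000 = (0.987335 − 1)×1000 = -12.665‰
α − 1 = ε/1000 = 0.0074
f^(α−1) = 0.20^(0.0074) = 0.988161
δ_res = (-12.665 + 1000) × 0.988161 − 1000 = 975.645 − 1000 = -24.35‰

-24.4‰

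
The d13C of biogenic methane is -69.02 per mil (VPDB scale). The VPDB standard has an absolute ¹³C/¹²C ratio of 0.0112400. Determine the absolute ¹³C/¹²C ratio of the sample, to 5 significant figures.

0.010464

R_sample = R_standard × (d13C/1000 + 1)
R_sample = 0.0112400 × (-69.02/1000 + 1) = 0.0112400 × 0.930980
R_sample = 0.0104642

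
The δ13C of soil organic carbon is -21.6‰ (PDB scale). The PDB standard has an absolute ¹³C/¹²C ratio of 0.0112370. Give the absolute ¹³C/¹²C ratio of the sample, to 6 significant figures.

0.0109943

R_sample = R_standard × (δ13C/1000 + 1)
R_sample = 0.0112370 × (-21.6/1000 + 1) = 0.0112370 × 0.978400
R_sample = 0.0109943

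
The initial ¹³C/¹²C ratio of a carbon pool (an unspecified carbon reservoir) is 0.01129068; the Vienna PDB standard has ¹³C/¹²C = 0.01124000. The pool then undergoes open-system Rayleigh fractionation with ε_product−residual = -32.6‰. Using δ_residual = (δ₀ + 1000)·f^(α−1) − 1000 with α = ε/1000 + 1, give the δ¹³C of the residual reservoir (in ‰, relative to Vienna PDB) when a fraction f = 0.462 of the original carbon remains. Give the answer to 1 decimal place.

δ₀ = (0.01129068/0.01124000 − 1)×1000 = (1.004509 − 1)×1000 = 4.509‰
α − 1 = ε/1000 = -0.0326
f^(α−1) = 0.462^(-0.0326) = 1.025493
δ_res = (4.509 + 1000) × 1.025493 − 1000 = 1030.117 − 1000 = 30.12‰

30.1‰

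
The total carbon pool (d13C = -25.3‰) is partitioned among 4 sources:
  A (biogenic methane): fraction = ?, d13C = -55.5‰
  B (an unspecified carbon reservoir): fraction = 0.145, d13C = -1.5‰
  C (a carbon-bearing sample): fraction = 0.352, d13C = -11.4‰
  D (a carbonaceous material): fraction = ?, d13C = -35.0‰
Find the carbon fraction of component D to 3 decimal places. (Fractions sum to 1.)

0.334

Let f_D and f_A be the unknown fractions; fractions sum to 1 so f_D + f_A = 0.503.
Mass balance: Σ fᵢ·δᵢ = δ_bulk ⇒ f_D·(-35.0) + f_A·(-55.5) = -25.3 − (-4.230) = -21.070
Substitute f_A = 0.503 − f_D:
f_D·(-35.0 − -55.5) = -21.070 − 0.503×(-55.5) = 6.847
f_D = 6.847 / 20.5 = 0.3340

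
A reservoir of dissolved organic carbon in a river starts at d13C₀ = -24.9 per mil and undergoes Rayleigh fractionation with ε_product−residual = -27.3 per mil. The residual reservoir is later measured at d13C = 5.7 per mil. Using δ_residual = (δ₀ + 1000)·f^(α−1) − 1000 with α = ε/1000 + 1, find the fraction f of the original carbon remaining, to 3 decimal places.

α − 1 = ε/1000 = -0.0273
(δ_res + 1000)/(δ₀ + 1000) = (5.7 + 1000)/(-24.9 + 1000) = 1005.7/975.1 = 1.031381
f = 1.031381^(1/-0.0273) = exp(ln(1.031381)/-0.0273) = exp(0.03090/-0.0273)
f = exp(-1.1318) = 0.3224

0.322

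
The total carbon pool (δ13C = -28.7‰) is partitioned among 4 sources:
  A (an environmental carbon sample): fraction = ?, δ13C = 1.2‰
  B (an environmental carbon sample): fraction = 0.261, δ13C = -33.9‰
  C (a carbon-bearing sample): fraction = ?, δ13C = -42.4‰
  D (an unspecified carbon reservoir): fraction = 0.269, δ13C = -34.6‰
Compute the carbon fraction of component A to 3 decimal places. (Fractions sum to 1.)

0.215

Let f_A and f_C be the unknown fractions; fractions sum to 1 so f_A + f_C = 0.470.
Mass balance: Σ fᵢ·δᵢ = δ_bulk ⇒ f_A·(1.2) + f_C·(-42.4) = -28.7 − (-18.155) = -10.545
Substitute f_C = 0.470 − f_A:
f_A·(1.2 − -42.4) = -10.545 − 0.470×(-42.4) = 9.383
f_A = 9.383 / 43.6 = 0.2152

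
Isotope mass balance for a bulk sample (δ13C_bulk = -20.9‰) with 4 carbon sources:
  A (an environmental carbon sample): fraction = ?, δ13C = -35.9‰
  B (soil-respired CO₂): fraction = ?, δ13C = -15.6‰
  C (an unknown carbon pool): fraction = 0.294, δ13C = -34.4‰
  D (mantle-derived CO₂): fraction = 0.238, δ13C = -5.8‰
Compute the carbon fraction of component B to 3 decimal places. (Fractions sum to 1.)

Let f_B and f_A be the unknown fractions; fractions sum to 1 so f_B + f_A = 0.468.
Mass balance: Σ fᵢ·δᵢ = δ_bulk ⇒ f_B·(-15.6) + f_A·(-35.9) = -20.9 − (-11.494) = -9.406
Substitute f_A = 0.468 − f_B:
f_B·(-15.6 − -35.9) = -9.406 − 0.468×(-35.9) = 7.395
f_B = 7.395 / 20.3 = 0.3643

0.364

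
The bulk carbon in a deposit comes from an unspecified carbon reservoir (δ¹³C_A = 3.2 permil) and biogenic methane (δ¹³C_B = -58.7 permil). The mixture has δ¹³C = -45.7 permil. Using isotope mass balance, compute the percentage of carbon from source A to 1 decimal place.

21.0%

δ_mix = f_A·δ_A + (1 − f_A)·δ_B  ⇒  f_A = (δ_mix − δ_B)/(δ_A − δ_B)
f_A = (-45.7 − (-58.7)) / (3.2 − (-58.7))
f_A = 13.0 / 61.9 = 0.2100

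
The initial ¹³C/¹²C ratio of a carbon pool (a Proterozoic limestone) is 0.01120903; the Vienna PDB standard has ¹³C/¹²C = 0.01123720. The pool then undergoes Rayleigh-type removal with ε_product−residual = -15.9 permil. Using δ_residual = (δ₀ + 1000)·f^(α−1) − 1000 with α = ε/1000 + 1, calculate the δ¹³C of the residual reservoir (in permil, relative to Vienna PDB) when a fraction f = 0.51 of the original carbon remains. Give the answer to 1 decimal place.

8.2 permil

δ₀ = (0.01120903/0.01123720 − 1)×1000 = (0.997493 − 1)×1000 = -2.507 permil
α − 1 = ε/1000 = -0.0159
f^(α−1) = 0.51^(-0.0159) = 1.010764
δ_res = (-2.507 + 1000) × 1.010764 − 1000 = 1008.230 − 1000 = 8.23 permil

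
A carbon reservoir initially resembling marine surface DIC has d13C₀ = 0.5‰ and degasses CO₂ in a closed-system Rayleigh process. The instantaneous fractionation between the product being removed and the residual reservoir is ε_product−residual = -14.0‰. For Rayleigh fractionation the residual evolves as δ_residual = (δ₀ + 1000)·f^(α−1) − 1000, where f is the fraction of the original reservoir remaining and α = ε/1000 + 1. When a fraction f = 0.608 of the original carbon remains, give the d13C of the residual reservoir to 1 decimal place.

Rayleigh residual: δ_res = (δ₀ + 1000)·f^(α−1) − 1000
α = ε/1000 + 1 = 0.98600, so α − 1 = -0.01400
f^(α−1) = 0.608^(-0.01400) = 1.006990
δ_res = (0.5 + 1000) × 1.006990 − 1000 = 1007.494 − 1000 = 7.49‰

7.5‰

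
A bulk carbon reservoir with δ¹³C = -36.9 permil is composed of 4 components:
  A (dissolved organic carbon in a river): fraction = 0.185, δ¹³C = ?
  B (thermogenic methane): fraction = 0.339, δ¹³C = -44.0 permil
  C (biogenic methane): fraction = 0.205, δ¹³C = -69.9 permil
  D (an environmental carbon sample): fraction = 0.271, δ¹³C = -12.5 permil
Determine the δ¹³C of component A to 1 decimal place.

Isotope mass balance: δ_bulk = Σ fᵢ·δᵢ.
-36.9 = 0.185×δ_A + 0.339×(-44.0) + 0.205×(-69.9) + 0.271×(-12.5)
0.185·δ_A = -36.9 − (-32.633) = -4.267
δ_A = -4.267 / 0.185 = -23.06 permil

-23.1 permil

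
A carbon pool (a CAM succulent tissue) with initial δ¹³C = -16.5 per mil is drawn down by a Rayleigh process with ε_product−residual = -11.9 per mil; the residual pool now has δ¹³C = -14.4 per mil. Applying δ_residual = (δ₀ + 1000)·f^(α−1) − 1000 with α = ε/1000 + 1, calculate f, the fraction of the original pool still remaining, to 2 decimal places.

α − 1 = ε/1000 = -0.0119
(δ_res + 1000)/(δ₀ + 1000) = (-14.4 + 1000)/(-16.5 + 1000) = 985.6/983.5 = 1.002135
f = 1.002135^(1/-0.0119) = exp(ln(1.002135)/-0.0119) = exp(0.00213/-0.0119)
f = exp(-0.1792) = 0.8359

0.84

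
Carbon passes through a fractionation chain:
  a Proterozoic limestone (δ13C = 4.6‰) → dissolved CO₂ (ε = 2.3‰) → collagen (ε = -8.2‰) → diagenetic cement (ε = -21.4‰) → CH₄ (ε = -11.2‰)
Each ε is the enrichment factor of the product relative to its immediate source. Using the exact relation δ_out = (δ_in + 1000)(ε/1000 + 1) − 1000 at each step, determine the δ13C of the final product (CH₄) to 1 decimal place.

-33.7‰

step 1: δ = (4.60 + 1000)·(2.3/1000 + 1) − 1000 = 6.91‰
step 2: δ = (6.91 + 1000)·(-8.2/1000 + 1) − 1000 = -1.35‰
step 3: δ = (-1.35 + 1000)·(-21.4/1000 + 1) − 1000 = -22.72‰
step 4: δ = (-22.72 + 1000)·(-11.2/1000 + 1) − 1000 = -33.66‰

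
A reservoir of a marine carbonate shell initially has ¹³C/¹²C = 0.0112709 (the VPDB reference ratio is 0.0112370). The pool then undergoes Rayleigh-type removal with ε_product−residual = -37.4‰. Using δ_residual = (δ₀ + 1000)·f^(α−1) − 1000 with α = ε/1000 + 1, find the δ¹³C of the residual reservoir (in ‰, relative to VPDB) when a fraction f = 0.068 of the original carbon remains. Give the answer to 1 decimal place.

109.1‰

δ₀ = (0.0112709/0.0112370 − 1)×1000 = (1.003017 − 1)×1000 = 3.017‰
α − 1 = ε/1000 = -0.0374
f^(α−1) = 0.068^(-0.0374) = 1.105768
δ_res = (3.017 + 1000) × 1.105768 − 1000 = 1109.104 − 1000 = 109.10‰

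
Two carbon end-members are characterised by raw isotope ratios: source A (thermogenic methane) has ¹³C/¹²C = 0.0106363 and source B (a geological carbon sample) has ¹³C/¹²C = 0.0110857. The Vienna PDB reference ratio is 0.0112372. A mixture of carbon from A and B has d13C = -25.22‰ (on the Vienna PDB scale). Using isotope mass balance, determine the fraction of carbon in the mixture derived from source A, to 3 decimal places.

δ_A = (0.0106363/0.0112372 − 1)×1000 = (0.946526 − 1)×1000 = -53.474‰
δ_B = (0.0110857/0.0112372 − 1)×1000 = (0.986518 − 1)×1000 = -13.482‰
f_A = (δ_mix − δ_B)/(δ_A − δ_B) = (-25.22 − (-13.482))/(-53.474 − (-13.482))
f_A = -11.738 / -39.992 = 0.2935

0.294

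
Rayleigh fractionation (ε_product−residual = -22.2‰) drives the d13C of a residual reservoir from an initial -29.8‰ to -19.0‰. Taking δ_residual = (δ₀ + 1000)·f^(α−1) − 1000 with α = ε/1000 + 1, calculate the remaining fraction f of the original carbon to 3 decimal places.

α − 1 = ε/1000 = -0.0222
(δ_res + 1000)/(δ₀ + 1000) = (-19.0 + 1000)/(-29.8 + 1000) = 981.0/970.2 = 1.011132
f = 1.011132^(1/-0.0222) = exp(ln(1.011132)/-0.0222) = exp(0.01107/-0.0222)
f = exp(-0.4987) = 0.6073

0.607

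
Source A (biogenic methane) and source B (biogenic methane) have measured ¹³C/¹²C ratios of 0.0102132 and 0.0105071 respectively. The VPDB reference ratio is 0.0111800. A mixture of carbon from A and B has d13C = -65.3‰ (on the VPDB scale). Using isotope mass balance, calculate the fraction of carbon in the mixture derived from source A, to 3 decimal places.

0.194

δ_A = (0.0102132/0.0111800 − 1)×1000 = (0.913524 − 1)×1000 = -86.476‰
δ_B = (0.0105071/0.0111800 − 1)×1000 = (0.939812 − 1)×1000 = -60.188‰
f_A = (δ_mix − δ_B)/(δ_A − δ_B) = (-65.3 − (-60.188))/(-86.476 − (-60.188))
f_A = -5.112 / -26.288 = 0.1945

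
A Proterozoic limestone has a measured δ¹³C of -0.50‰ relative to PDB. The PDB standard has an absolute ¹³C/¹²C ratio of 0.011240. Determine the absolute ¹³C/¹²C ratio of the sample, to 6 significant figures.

0.0112344

R_sample = R_standard × (δ¹³C/1000 + 1)
R_sample = 0.011240 × (-0.50/1000 + 1) = 0.011240 × 0.999500
R_sample = 0.0112344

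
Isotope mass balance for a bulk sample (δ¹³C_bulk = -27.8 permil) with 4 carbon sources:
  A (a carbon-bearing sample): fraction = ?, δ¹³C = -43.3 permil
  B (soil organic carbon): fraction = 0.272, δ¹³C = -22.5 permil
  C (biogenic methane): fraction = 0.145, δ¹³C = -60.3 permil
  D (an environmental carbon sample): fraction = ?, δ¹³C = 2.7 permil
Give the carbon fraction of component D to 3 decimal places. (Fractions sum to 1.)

Let f_D and f_A be the unknown fractions; fractions sum to 1 so f_D + f_A = 0.583.
Mass balance: Σ fᵢ·δᵢ = δ_bulk ⇒ f_D·(2.7) + f_A·(-43.3) = -27.8 − (-14.863) = -12.937
Substitute f_A = 0.583 − f_D:
f_D·(2.7 − -43.3) = -12.937 − 0.583×(-43.3) = 12.307
f_D = 12.307 / 46.0 = 0.2676

0.268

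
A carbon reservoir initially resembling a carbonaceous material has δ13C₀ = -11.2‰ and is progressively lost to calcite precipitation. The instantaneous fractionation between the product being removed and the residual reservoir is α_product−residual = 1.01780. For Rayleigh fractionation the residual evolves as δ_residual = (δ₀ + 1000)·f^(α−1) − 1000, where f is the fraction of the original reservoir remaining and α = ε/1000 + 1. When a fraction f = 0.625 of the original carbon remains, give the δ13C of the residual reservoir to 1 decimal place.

Rayleigh residual: δ_res = (δ₀ + 1000)·f^(α−1) − 1000
α − 1 = 0.01780
f^(α−1) = 0.625^(0.01780) = 0.991669
δ_res = (-11.2 + 1000) × 0.991669 − 1000 = 980.562 − 1000 = -19.44‰

-19.4‰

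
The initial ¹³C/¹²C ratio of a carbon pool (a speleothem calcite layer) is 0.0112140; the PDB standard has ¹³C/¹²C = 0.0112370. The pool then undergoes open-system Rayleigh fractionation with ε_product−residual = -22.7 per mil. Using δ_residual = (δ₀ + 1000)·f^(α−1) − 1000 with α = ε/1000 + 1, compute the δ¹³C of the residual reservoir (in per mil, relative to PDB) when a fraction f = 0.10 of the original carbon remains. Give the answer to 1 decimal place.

δ₀ = (0.0112140/0.0112370 − 1)×1000 = (0.997953 − 1)×1000 = -2.047 per mil
α − 1 = ε/1000 = -0.0227
f^(α−1) = 0.10^(-0.0227) = 1.053659
δ_res = (-2.047 + 1000) × 1.053659 − 1000 = 1051.502 − 1000 = 51.50 per mil

51.5 per mil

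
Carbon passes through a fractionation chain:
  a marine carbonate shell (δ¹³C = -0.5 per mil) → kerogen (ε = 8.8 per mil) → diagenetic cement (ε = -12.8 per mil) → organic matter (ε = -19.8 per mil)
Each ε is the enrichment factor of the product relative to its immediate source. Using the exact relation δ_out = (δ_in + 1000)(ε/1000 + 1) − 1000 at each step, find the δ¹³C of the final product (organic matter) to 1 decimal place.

step 1: δ = (-0.50 + 1000)·(8.8/1000 + 1) − 1000 = 8.30 per mil
step 2: δ = (8.30 + 1000)·(-12.8/1000 + 1) − 1000 = -4.61 per mil
step 3: δ = (-4.61 + 1000)·(-19.8/1000 + 1) − 1000 = -24.32 per mil

-24.3 per mil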